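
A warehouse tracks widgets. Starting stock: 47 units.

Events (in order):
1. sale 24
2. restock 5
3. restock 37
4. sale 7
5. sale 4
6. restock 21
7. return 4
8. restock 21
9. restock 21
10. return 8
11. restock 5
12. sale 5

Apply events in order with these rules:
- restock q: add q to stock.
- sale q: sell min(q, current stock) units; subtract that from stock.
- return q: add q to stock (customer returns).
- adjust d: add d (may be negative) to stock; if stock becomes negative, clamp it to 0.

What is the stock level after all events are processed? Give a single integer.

Processing events:
Start: stock = 47
  Event 1 (sale 24): sell min(24,47)=24. stock: 47 - 24 = 23. total_sold = 24
  Event 2 (restock 5): 23 + 5 = 28
  Event 3 (restock 37): 28 + 37 = 65
  Event 4 (sale 7): sell min(7,65)=7. stock: 65 - 7 = 58. total_sold = 31
  Event 5 (sale 4): sell min(4,58)=4. stock: 58 - 4 = 54. total_sold = 35
  Event 6 (restock 21): 54 + 21 = 75
  Event 7 (return 4): 75 + 4 = 79
  Event 8 (restock 21): 79 + 21 = 100
  Event 9 (restock 21): 100 + 21 = 121
  Event 10 (return 8): 121 + 8 = 129
  Event 11 (restock 5): 129 + 5 = 134
  Event 12 (sale 5): sell min(5,134)=5. stock: 134 - 5 = 129. total_sold = 40
Final: stock = 129, total_sold = 40

Answer: 129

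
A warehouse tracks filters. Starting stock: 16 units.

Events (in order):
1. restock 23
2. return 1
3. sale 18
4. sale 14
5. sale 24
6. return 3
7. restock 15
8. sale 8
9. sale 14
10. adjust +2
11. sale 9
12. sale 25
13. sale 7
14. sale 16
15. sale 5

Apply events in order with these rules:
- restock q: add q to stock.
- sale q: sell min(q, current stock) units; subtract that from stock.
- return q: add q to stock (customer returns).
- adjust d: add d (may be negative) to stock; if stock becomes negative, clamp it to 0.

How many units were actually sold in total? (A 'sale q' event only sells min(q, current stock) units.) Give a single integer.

Processing events:
Start: stock = 16
  Event 1 (restock 23): 16 + 23 = 39
  Event 2 (return 1): 39 + 1 = 40
  Event 3 (sale 18): sell min(18,40)=18. stock: 40 - 18 = 22. total_sold = 18
  Event 4 (sale 14): sell min(14,22)=14. stock: 22 - 14 = 8. total_sold = 32
  Event 5 (sale 24): sell min(24,8)=8. stock: 8 - 8 = 0. total_sold = 40
  Event 6 (return 3): 0 + 3 = 3
  Event 7 (restock 15): 3 + 15 = 18
  Event 8 (sale 8): sell min(8,18)=8. stock: 18 - 8 = 10. total_sold = 48
  Event 9 (sale 14): sell min(14,10)=10. stock: 10 - 10 = 0. total_sold = 58
  Event 10 (adjust +2): 0 + 2 = 2
  Event 11 (sale 9): sell min(9,2)=2. stock: 2 - 2 = 0. total_sold = 60
  Event 12 (sale 25): sell min(25,0)=0. stock: 0 - 0 = 0. total_sold = 60
  Event 13 (sale 7): sell min(7,0)=0. stock: 0 - 0 = 0. total_sold = 60
  Event 14 (sale 16): sell min(16,0)=0. stock: 0 - 0 = 0. total_sold = 60
  Event 15 (sale 5): sell min(5,0)=0. stock: 0 - 0 = 0. total_sold = 60
Final: stock = 0, total_sold = 60

Answer: 60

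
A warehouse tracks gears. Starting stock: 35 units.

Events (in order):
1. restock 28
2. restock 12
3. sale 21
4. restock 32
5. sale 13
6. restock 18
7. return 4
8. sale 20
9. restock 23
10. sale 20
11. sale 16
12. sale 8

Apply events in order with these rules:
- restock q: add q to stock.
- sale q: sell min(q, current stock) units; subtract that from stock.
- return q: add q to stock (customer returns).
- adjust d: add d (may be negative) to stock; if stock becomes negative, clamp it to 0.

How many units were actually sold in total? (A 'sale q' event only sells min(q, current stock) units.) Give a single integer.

Processing events:
Start: stock = 35
  Event 1 (restock 28): 35 + 28 = 63
  Event 2 (restock 12): 63 + 12 = 75
  Event 3 (sale 21): sell min(21,75)=21. stock: 75 - 21 = 54. total_sold = 21
  Event 4 (restock 32): 54 + 32 = 86
  Event 5 (sale 13): sell min(13,86)=13. stock: 86 - 13 = 73. total_sold = 34
  Event 6 (restock 18): 73 + 18 = 91
  Event 7 (return 4): 91 + 4 = 95
  Event 8 (sale 20): sell min(20,95)=20. stock: 95 - 20 = 75. total_sold = 54
  Event 9 (restock 23): 75 + 23 = 98
  Event 10 (sale 20): sell min(20,98)=20. stock: 98 - 20 = 78. total_sold = 74
  Event 11 (sale 16): sell min(16,78)=16. stock: 78 - 16 = 62. total_sold = 90
  Event 12 (sale 8): sell min(8,62)=8. stock: 62 - 8 = 54. total_sold = 98
Final: stock = 54, total_sold = 98

Answer: 98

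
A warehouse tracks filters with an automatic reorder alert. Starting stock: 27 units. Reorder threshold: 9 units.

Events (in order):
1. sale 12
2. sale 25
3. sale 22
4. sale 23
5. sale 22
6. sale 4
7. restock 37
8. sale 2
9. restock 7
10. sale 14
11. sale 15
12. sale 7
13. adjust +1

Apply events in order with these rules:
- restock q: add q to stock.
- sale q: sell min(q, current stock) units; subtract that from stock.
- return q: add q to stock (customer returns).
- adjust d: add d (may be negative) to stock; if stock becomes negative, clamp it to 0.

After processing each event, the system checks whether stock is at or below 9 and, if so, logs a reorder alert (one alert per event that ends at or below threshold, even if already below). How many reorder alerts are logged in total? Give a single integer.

Processing events:
Start: stock = 27
  Event 1 (sale 12): sell min(12,27)=12. stock: 27 - 12 = 15. total_sold = 12
  Event 2 (sale 25): sell min(25,15)=15. stock: 15 - 15 = 0. total_sold = 27
  Event 3 (sale 22): sell min(22,0)=0. stock: 0 - 0 = 0. total_sold = 27
  Event 4 (sale 23): sell min(23,0)=0. stock: 0 - 0 = 0. total_sold = 27
  Event 5 (sale 22): sell min(22,0)=0. stock: 0 - 0 = 0. total_sold = 27
  Event 6 (sale 4): sell min(4,0)=0. stock: 0 - 0 = 0. total_sold = 27
  Event 7 (restock 37): 0 + 37 = 37
  Event 8 (sale 2): sell min(2,37)=2. stock: 37 - 2 = 35. total_sold = 29
  Event 9 (restock 7): 35 + 7 = 42
  Event 10 (sale 14): sell min(14,42)=14. stock: 42 - 14 = 28. total_sold = 43
  Event 11 (sale 15): sell min(15,28)=15. stock: 28 - 15 = 13. total_sold = 58
  Event 12 (sale 7): sell min(7,13)=7. stock: 13 - 7 = 6. total_sold = 65
  Event 13 (adjust +1): 6 + 1 = 7
Final: stock = 7, total_sold = 65

Checking against threshold 9:
  After event 1: stock=15 > 9
  After event 2: stock=0 <= 9 -> ALERT
  After event 3: stock=0 <= 9 -> ALERT
  After event 4: stock=0 <= 9 -> ALERT
  After event 5: stock=0 <= 9 -> ALERT
  After event 6: stock=0 <= 9 -> ALERT
  After event 7: stock=37 > 9
  After event 8: stock=35 > 9
  After event 9: stock=42 > 9
  After event 10: stock=28 > 9
  After event 11: stock=13 > 9
  After event 12: stock=6 <= 9 -> ALERT
  After event 13: stock=7 <= 9 -> ALERT
Alert events: [2, 3, 4, 5, 6, 12, 13]. Count = 7

Answer: 7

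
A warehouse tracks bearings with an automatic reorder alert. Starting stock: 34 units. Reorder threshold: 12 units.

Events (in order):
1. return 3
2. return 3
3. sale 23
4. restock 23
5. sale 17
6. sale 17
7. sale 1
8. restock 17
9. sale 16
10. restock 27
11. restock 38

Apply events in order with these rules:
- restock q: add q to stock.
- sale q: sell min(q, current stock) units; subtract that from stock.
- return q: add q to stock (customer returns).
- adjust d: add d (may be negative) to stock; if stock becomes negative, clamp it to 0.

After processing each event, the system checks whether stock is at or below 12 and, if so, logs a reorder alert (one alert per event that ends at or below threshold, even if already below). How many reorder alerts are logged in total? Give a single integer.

Answer: 3

Derivation:
Processing events:
Start: stock = 34
  Event 1 (return 3): 34 + 3 = 37
  Event 2 (return 3): 37 + 3 = 40
  Event 3 (sale 23): sell min(23,40)=23. stock: 40 - 23 = 17. total_sold = 23
  Event 4 (restock 23): 17 + 23 = 40
  Event 5 (sale 17): sell min(17,40)=17. stock: 40 - 17 = 23. total_sold = 40
  Event 6 (sale 17): sell min(17,23)=17. stock: 23 - 17 = 6. total_sold = 57
  Event 7 (sale 1): sell min(1,6)=1. stock: 6 - 1 = 5. total_sold = 58
  Event 8 (restock 17): 5 + 17 = 22
  Event 9 (sale 16): sell min(16,22)=16. stock: 22 - 16 = 6. total_sold = 74
  Event 10 (restock 27): 6 + 27 = 33
  Event 11 (restock 38): 33 + 38 = 71
Final: stock = 71, total_sold = 74

Checking against threshold 12:
  After event 1: stock=37 > 12
  After event 2: stock=40 > 12
  After event 3: stock=17 > 12
  After event 4: stock=40 > 12
  After event 5: stock=23 > 12
  After event 6: stock=6 <= 12 -> ALERT
  After event 7: stock=5 <= 12 -> ALERT
  After event 8: stock=22 > 12
  After event 9: stock=6 <= 12 -> ALERT
  After event 10: stock=33 > 12
  After event 11: stock=71 > 12
Alert events: [6, 7, 9]. Count = 3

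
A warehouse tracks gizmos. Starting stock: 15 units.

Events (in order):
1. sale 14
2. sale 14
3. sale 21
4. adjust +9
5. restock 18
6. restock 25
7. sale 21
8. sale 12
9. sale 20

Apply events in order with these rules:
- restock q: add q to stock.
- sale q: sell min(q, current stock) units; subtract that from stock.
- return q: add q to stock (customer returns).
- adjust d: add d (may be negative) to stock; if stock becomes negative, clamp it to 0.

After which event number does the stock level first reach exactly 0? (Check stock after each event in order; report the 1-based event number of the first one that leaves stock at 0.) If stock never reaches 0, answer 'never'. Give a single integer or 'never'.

Answer: 2

Derivation:
Processing events:
Start: stock = 15
  Event 1 (sale 14): sell min(14,15)=14. stock: 15 - 14 = 1. total_sold = 14
  Event 2 (sale 14): sell min(14,1)=1. stock: 1 - 1 = 0. total_sold = 15
  Event 3 (sale 21): sell min(21,0)=0. stock: 0 - 0 = 0. total_sold = 15
  Event 4 (adjust +9): 0 + 9 = 9
  Event 5 (restock 18): 9 + 18 = 27
  Event 6 (restock 25): 27 + 25 = 52
  Event 7 (sale 21): sell min(21,52)=21. stock: 52 - 21 = 31. total_sold = 36
  Event 8 (sale 12): sell min(12,31)=12. stock: 31 - 12 = 19. total_sold = 48
  Event 9 (sale 20): sell min(20,19)=19. stock: 19 - 19 = 0. total_sold = 67
Final: stock = 0, total_sold = 67

First zero at event 2.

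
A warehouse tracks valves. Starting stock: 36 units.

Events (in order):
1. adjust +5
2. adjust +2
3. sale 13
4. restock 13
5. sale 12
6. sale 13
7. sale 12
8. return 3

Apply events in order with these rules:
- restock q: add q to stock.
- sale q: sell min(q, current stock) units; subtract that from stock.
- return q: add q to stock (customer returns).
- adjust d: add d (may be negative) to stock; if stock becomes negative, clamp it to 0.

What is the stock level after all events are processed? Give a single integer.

Answer: 9

Derivation:
Processing events:
Start: stock = 36
  Event 1 (adjust +5): 36 + 5 = 41
  Event 2 (adjust +2): 41 + 2 = 43
  Event 3 (sale 13): sell min(13,43)=13. stock: 43 - 13 = 30. total_sold = 13
  Event 4 (restock 13): 30 + 13 = 43
  Event 5 (sale 12): sell min(12,43)=12. stock: 43 - 12 = 31. total_sold = 25
  Event 6 (sale 13): sell min(13,31)=13. stock: 31 - 13 = 18. total_sold = 38
  Event 7 (sale 12): sell min(12,18)=12. stock: 18 - 12 = 6. total_sold = 50
  Event 8 (return 3): 6 + 3 = 9
Final: stock = 9, total_sold = 50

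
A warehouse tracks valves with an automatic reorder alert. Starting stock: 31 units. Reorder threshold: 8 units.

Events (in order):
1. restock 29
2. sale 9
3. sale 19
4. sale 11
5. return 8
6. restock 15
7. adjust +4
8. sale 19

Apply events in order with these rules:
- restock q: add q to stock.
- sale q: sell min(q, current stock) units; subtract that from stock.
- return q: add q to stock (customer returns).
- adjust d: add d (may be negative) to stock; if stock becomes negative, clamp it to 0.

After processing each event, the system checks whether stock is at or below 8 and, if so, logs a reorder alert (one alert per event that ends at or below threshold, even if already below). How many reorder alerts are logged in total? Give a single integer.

Answer: 0

Derivation:
Processing events:
Start: stock = 31
  Event 1 (restock 29): 31 + 29 = 60
  Event 2 (sale 9): sell min(9,60)=9. stock: 60 - 9 = 51. total_sold = 9
  Event 3 (sale 19): sell min(19,51)=19. stock: 51 - 19 = 32. total_sold = 28
  Event 4 (sale 11): sell min(11,32)=11. stock: 32 - 11 = 21. total_sold = 39
  Event 5 (return 8): 21 + 8 = 29
  Event 6 (restock 15): 29 + 15 = 44
  Event 7 (adjust +4): 44 + 4 = 48
  Event 8 (sale 19): sell min(19,48)=19. stock: 48 - 19 = 29. total_sold = 58
Final: stock = 29, total_sold = 58

Checking against threshold 8:
  After event 1: stock=60 > 8
  After event 2: stock=51 > 8
  After event 3: stock=32 > 8
  After event 4: stock=21 > 8
  After event 5: stock=29 > 8
  After event 6: stock=44 > 8
  After event 7: stock=48 > 8
  After event 8: stock=29 > 8
Alert events: []. Count = 0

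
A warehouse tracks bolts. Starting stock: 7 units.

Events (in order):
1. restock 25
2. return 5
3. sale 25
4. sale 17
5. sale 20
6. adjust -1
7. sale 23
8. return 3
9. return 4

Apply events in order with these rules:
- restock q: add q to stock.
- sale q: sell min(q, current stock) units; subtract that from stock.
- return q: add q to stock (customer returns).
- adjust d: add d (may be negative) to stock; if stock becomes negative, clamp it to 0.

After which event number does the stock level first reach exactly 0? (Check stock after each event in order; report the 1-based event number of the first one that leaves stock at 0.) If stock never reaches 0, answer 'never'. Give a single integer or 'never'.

Answer: 4

Derivation:
Processing events:
Start: stock = 7
  Event 1 (restock 25): 7 + 25 = 32
  Event 2 (return 5): 32 + 5 = 37
  Event 3 (sale 25): sell min(25,37)=25. stock: 37 - 25 = 12. total_sold = 25
  Event 4 (sale 17): sell min(17,12)=12. stock: 12 - 12 = 0. total_sold = 37
  Event 5 (sale 20): sell min(20,0)=0. stock: 0 - 0 = 0. total_sold = 37
  Event 6 (adjust -1): 0 + -1 = 0 (clamped to 0)
  Event 7 (sale 23): sell min(23,0)=0. stock: 0 - 0 = 0. total_sold = 37
  Event 8 (return 3): 0 + 3 = 3
  Event 9 (return 4): 3 + 4 = 7
Final: stock = 7, total_sold = 37

First zero at event 4.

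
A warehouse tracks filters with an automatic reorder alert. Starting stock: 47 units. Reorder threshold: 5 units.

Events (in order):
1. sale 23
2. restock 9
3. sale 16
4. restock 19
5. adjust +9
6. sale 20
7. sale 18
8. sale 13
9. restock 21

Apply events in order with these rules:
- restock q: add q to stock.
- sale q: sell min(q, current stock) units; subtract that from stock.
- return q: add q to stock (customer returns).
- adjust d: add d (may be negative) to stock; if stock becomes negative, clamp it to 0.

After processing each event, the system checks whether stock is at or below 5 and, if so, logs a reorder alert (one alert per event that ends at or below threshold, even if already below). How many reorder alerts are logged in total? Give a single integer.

Answer: 1

Derivation:
Processing events:
Start: stock = 47
  Event 1 (sale 23): sell min(23,47)=23. stock: 47 - 23 = 24. total_sold = 23
  Event 2 (restock 9): 24 + 9 = 33
  Event 3 (sale 16): sell min(16,33)=16. stock: 33 - 16 = 17. total_sold = 39
  Event 4 (restock 19): 17 + 19 = 36
  Event 5 (adjust +9): 36 + 9 = 45
  Event 6 (sale 20): sell min(20,45)=20. stock: 45 - 20 = 25. total_sold = 59
  Event 7 (sale 18): sell min(18,25)=18. stock: 25 - 18 = 7. total_sold = 77
  Event 8 (sale 13): sell min(13,7)=7. stock: 7 - 7 = 0. total_sold = 84
  Event 9 (restock 21): 0 + 21 = 21
Final: stock = 21, total_sold = 84

Checking against threshold 5:
  After event 1: stock=24 > 5
  After event 2: stock=33 > 5
  After event 3: stock=17 > 5
  After event 4: stock=36 > 5
  After event 5: stock=45 > 5
  After event 6: stock=25 > 5
  After event 7: stock=7 > 5
  After event 8: stock=0 <= 5 -> ALERT
  After event 9: stock=21 > 5
Alert events: [8]. Count = 1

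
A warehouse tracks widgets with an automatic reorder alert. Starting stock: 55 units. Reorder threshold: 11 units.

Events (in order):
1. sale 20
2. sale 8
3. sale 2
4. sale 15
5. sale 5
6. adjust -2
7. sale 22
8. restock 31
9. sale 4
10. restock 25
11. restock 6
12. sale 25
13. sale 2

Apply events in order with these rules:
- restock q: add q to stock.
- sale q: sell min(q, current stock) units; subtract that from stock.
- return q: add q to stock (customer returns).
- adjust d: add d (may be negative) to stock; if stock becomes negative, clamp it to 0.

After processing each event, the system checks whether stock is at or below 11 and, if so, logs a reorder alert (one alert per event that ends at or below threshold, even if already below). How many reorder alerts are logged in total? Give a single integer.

Processing events:
Start: stock = 55
  Event 1 (sale 20): sell min(20,55)=20. stock: 55 - 20 = 35. total_sold = 20
  Event 2 (sale 8): sell min(8,35)=8. stock: 35 - 8 = 27. total_sold = 28
  Event 3 (sale 2): sell min(2,27)=2. stock: 27 - 2 = 25. total_sold = 30
  Event 4 (sale 15): sell min(15,25)=15. stock: 25 - 15 = 10. total_sold = 45
  Event 5 (sale 5): sell min(5,10)=5. stock: 10 - 5 = 5. total_sold = 50
  Event 6 (adjust -2): 5 + -2 = 3
  Event 7 (sale 22): sell min(22,3)=3. stock: 3 - 3 = 0. total_sold = 53
  Event 8 (restock 31): 0 + 31 = 31
  Event 9 (sale 4): sell min(4,31)=4. stock: 31 - 4 = 27. total_sold = 57
  Event 10 (restock 25): 27 + 25 = 52
  Event 11 (restock 6): 52 + 6 = 58
  Event 12 (sale 25): sell min(25,58)=25. stock: 58 - 25 = 33. total_sold = 82
  Event 13 (sale 2): sell min(2,33)=2. stock: 33 - 2 = 31. total_sold = 84
Final: stock = 31, total_sold = 84

Checking against threshold 11:
  After event 1: stock=35 > 11
  After event 2: stock=27 > 11
  After event 3: stock=25 > 11
  After event 4: stock=10 <= 11 -> ALERT
  After event 5: stock=5 <= 11 -> ALERT
  After event 6: stock=3 <= 11 -> ALERT
  After event 7: stock=0 <= 11 -> ALERT
  After event 8: stock=31 > 11
  After event 9: stock=27 > 11
  After event 10: stock=52 > 11
  After event 11: stock=58 > 11
  After event 12: stock=33 > 11
  After event 13: stock=31 > 11
Alert events: [4, 5, 6, 7]. Count = 4

Answer: 4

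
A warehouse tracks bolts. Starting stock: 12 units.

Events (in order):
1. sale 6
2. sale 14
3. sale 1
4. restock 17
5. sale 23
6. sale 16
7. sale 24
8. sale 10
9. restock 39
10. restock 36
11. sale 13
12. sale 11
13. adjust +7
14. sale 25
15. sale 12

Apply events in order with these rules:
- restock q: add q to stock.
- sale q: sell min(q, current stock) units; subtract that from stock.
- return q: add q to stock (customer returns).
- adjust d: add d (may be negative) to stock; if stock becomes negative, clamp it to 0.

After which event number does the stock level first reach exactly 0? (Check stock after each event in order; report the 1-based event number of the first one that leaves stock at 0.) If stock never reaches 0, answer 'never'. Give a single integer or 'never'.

Answer: 2

Derivation:
Processing events:
Start: stock = 12
  Event 1 (sale 6): sell min(6,12)=6. stock: 12 - 6 = 6. total_sold = 6
  Event 2 (sale 14): sell min(14,6)=6. stock: 6 - 6 = 0. total_sold = 12
  Event 3 (sale 1): sell min(1,0)=0. stock: 0 - 0 = 0. total_sold = 12
  Event 4 (restock 17): 0 + 17 = 17
  Event 5 (sale 23): sell min(23,17)=17. stock: 17 - 17 = 0. total_sold = 29
  Event 6 (sale 16): sell min(16,0)=0. stock: 0 - 0 = 0. total_sold = 29
  Event 7 (sale 24): sell min(24,0)=0. stock: 0 - 0 = 0. total_sold = 29
  Event 8 (sale 10): sell min(10,0)=0. stock: 0 - 0 = 0. total_sold = 29
  Event 9 (restock 39): 0 + 39 = 39
  Event 10 (restock 36): 39 + 36 = 75
  Event 11 (sale 13): sell min(13,75)=13. stock: 75 - 13 = 62. total_sold = 42
  Event 12 (sale 11): sell min(11,62)=11. stock: 62 - 11 = 51. total_sold = 53
  Event 13 (adjust +7): 51 + 7 = 58
  Event 14 (sale 25): sell min(25,58)=25. stock: 58 - 25 = 33. total_sold = 78
  Event 15 (sale 12): sell min(12,33)=12. stock: 33 - 12 = 21. total_sold = 90
Final: stock = 21, total_sold = 90

First zero at event 2.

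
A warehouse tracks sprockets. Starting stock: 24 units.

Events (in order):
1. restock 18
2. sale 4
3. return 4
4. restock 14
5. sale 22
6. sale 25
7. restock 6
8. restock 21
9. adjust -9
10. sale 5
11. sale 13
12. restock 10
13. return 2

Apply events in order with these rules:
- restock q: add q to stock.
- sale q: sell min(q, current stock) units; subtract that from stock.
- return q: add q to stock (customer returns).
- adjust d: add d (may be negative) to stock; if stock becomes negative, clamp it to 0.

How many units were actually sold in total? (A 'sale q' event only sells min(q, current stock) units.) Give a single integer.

Processing events:
Start: stock = 24
  Event 1 (restock 18): 24 + 18 = 42
  Event 2 (sale 4): sell min(4,42)=4. stock: 42 - 4 = 38. total_sold = 4
  Event 3 (return 4): 38 + 4 = 42
  Event 4 (restock 14): 42 + 14 = 56
  Event 5 (sale 22): sell min(22,56)=22. stock: 56 - 22 = 34. total_sold = 26
  Event 6 (sale 25): sell min(25,34)=25. stock: 34 - 25 = 9. total_sold = 51
  Event 7 (restock 6): 9 + 6 = 15
  Event 8 (restock 21): 15 + 21 = 36
  Event 9 (adjust -9): 36 + -9 = 27
  Event 10 (sale 5): sell min(5,27)=5. stock: 27 - 5 = 22. total_sold = 56
  Event 11 (sale 13): sell min(13,22)=13. stock: 22 - 13 = 9. total_sold = 69
  Event 12 (restock 10): 9 + 10 = 19
  Event 13 (return 2): 19 + 2 = 21
Final: stock = 21, total_sold = 69

Answer: 69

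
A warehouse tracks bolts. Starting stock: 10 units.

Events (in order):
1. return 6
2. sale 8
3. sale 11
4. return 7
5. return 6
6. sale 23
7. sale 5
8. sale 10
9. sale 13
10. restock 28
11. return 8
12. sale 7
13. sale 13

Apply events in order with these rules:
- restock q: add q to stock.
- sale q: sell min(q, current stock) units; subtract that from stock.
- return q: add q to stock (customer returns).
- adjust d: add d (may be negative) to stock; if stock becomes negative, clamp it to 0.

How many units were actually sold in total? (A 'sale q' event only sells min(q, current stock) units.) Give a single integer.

Answer: 49

Derivation:
Processing events:
Start: stock = 10
  Event 1 (return 6): 10 + 6 = 16
  Event 2 (sale 8): sell min(8,16)=8. stock: 16 - 8 = 8. total_sold = 8
  Event 3 (sale 11): sell min(11,8)=8. stock: 8 - 8 = 0. total_sold = 16
  Event 4 (return 7): 0 + 7 = 7
  Event 5 (return 6): 7 + 6 = 13
  Event 6 (sale 23): sell min(23,13)=13. stock: 13 - 13 = 0. total_sold = 29
  Event 7 (sale 5): sell min(5,0)=0. stock: 0 - 0 = 0. total_sold = 29
  Event 8 (sale 10): sell min(10,0)=0. stock: 0 - 0 = 0. total_sold = 29
  Event 9 (sale 13): sell min(13,0)=0. stock: 0 - 0 = 0. total_sold = 29
  Event 10 (restock 28): 0 + 28 = 28
  Event 11 (return 8): 28 + 8 = 36
  Event 12 (sale 7): sell min(7,36)=7. stock: 36 - 7 = 29. total_sold = 36
  Event 13 (sale 13): sell min(13,29)=13. stock: 29 - 13 = 16. total_sold = 49
Final: stock = 16, total_sold = 49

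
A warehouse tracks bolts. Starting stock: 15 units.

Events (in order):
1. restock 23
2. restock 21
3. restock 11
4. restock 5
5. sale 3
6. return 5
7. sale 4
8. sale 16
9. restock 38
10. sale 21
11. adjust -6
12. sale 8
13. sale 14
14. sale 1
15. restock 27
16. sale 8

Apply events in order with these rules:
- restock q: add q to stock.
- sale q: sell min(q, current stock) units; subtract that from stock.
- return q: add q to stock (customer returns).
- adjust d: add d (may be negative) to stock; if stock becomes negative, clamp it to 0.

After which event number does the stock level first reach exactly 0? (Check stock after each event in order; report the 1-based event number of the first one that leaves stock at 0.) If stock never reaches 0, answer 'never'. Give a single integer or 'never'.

Answer: never

Derivation:
Processing events:
Start: stock = 15
  Event 1 (restock 23): 15 + 23 = 38
  Event 2 (restock 21): 38 + 21 = 59
  Event 3 (restock 11): 59 + 11 = 70
  Event 4 (restock 5): 70 + 5 = 75
  Event 5 (sale 3): sell min(3,75)=3. stock: 75 - 3 = 72. total_sold = 3
  Event 6 (return 5): 72 + 5 = 77
  Event 7 (sale 4): sell min(4,77)=4. stock: 77 - 4 = 73. total_sold = 7
  Event 8 (sale 16): sell min(16,73)=16. stock: 73 - 16 = 57. total_sold = 23
  Event 9 (restock 38): 57 + 38 = 95
  Event 10 (sale 21): sell min(21,95)=21. stock: 95 - 21 = 74. total_sold = 44
  Event 11 (adjust -6): 74 + -6 = 68
  Event 12 (sale 8): sell min(8,68)=8. stock: 68 - 8 = 60. total_sold = 52
  Event 13 (sale 14): sell min(14,60)=14. stock: 60 - 14 = 46. total_sold = 66
  Event 14 (sale 1): sell min(1,46)=1. stock: 46 - 1 = 45. total_sold = 67
  Event 15 (restock 27): 45 + 27 = 72
  Event 16 (sale 8): sell min(8,72)=8. stock: 72 - 8 = 64. total_sold = 75
Final: stock = 64, total_sold = 75

Stock never reaches 0.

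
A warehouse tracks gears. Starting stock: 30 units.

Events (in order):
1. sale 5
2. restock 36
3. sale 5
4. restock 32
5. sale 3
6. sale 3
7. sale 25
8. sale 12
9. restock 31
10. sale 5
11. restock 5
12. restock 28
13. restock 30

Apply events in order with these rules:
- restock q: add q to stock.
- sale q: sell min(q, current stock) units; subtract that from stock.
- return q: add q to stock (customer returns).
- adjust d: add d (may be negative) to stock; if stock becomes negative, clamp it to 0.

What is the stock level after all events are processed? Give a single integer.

Processing events:
Start: stock = 30
  Event 1 (sale 5): sell min(5,30)=5. stock: 30 - 5 = 25. total_sold = 5
  Event 2 (restock 36): 25 + 36 = 61
  Event 3 (sale 5): sell min(5,61)=5. stock: 61 - 5 = 56. total_sold = 10
  Event 4 (restock 32): 56 + 32 = 88
  Event 5 (sale 3): sell min(3,88)=3. stock: 88 - 3 = 85. total_sold = 13
  Event 6 (sale 3): sell min(3,85)=3. stock: 85 - 3 = 82. total_sold = 16
  Event 7 (sale 25): sell min(25,82)=25. stock: 82 - 25 = 57. total_sold = 41
  Event 8 (sale 12): sell min(12,57)=12. stock: 57 - 12 = 45. total_sold = 53
  Event 9 (restock 31): 45 + 31 = 76
  Event 10 (sale 5): sell min(5,76)=5. stock: 76 - 5 = 71. total_sold = 58
  Event 11 (restock 5): 71 + 5 = 76
  Event 12 (restock 28): 76 + 28 = 104
  Event 13 (restock 30): 104 + 30 = 134
Final: stock = 134, total_sold = 58

Answer: 134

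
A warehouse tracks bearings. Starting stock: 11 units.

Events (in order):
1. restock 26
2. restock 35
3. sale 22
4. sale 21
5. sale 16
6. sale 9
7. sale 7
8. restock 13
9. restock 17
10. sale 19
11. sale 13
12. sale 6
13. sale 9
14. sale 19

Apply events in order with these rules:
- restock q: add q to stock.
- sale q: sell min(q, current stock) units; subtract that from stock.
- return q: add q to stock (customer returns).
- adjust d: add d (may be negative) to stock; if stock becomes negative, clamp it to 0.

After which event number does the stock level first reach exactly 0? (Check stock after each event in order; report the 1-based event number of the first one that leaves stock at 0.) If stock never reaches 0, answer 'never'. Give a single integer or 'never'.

Answer: 7

Derivation:
Processing events:
Start: stock = 11
  Event 1 (restock 26): 11 + 26 = 37
  Event 2 (restock 35): 37 + 35 = 72
  Event 3 (sale 22): sell min(22,72)=22. stock: 72 - 22 = 50. total_sold = 22
  Event 4 (sale 21): sell min(21,50)=21. stock: 50 - 21 = 29. total_sold = 43
  Event 5 (sale 16): sell min(16,29)=16. stock: 29 - 16 = 13. total_sold = 59
  Event 6 (sale 9): sell min(9,13)=9. stock: 13 - 9 = 4. total_sold = 68
  Event 7 (sale 7): sell min(7,4)=4. stock: 4 - 4 = 0. total_sold = 72
  Event 8 (restock 13): 0 + 13 = 13
  Event 9 (restock 17): 13 + 17 = 30
  Event 10 (sale 19): sell min(19,30)=19. stock: 30 - 19 = 11. total_sold = 91
  Event 11 (sale 13): sell min(13,11)=11. stock: 11 - 11 = 0. total_sold = 102
  Event 12 (sale 6): sell min(6,0)=0. stock: 0 - 0 = 0. total_sold = 102
  Event 13 (sale 9): sell min(9,0)=0. stock: 0 - 0 = 0. total_sold = 102
  Event 14 (sale 19): sell min(19,0)=0. stock: 0 - 0 = 0. total_sold = 102
Final: stock = 0, total_sold = 102

First zero at event 7.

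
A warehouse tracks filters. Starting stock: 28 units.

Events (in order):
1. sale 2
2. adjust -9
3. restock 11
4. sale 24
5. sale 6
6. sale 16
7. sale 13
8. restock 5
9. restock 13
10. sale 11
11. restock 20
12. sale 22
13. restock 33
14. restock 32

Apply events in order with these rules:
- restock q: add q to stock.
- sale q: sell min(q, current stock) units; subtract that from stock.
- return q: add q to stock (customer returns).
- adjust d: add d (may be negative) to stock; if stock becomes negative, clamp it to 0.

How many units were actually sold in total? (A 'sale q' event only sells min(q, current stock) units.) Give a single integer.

Answer: 63

Derivation:
Processing events:
Start: stock = 28
  Event 1 (sale 2): sell min(2,28)=2. stock: 28 - 2 = 26. total_sold = 2
  Event 2 (adjust -9): 26 + -9 = 17
  Event 3 (restock 11): 17 + 11 = 28
  Event 4 (sale 24): sell min(24,28)=24. stock: 28 - 24 = 4. total_sold = 26
  Event 5 (sale 6): sell min(6,4)=4. stock: 4 - 4 = 0. total_sold = 30
  Event 6 (sale 16): sell min(16,0)=0. stock: 0 - 0 = 0. total_sold = 30
  Event 7 (sale 13): sell min(13,0)=0. stock: 0 - 0 = 0. total_sold = 30
  Event 8 (restock 5): 0 + 5 = 5
  Event 9 (restock 13): 5 + 13 = 18
  Event 10 (sale 11): sell min(11,18)=11. stock: 18 - 11 = 7. total_sold = 41
  Event 11 (restock 20): 7 + 20 = 27
  Event 12 (sale 22): sell min(22,27)=22. stock: 27 - 22 = 5. total_sold = 63
  Event 13 (restock 33): 5 + 33 = 38
  Event 14 (restock 32): 38 + 32 = 70
Final: stock = 70, total_sold = 63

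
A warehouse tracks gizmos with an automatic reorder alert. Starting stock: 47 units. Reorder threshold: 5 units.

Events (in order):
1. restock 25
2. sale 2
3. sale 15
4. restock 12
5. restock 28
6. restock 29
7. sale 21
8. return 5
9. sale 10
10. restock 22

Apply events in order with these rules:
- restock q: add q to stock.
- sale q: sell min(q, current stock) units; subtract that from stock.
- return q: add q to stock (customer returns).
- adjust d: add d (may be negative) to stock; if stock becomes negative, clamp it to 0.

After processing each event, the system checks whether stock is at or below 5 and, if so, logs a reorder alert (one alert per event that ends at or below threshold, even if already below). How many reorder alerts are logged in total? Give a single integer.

Processing events:
Start: stock = 47
  Event 1 (restock 25): 47 + 25 = 72
  Event 2 (sale 2): sell min(2,72)=2. stock: 72 - 2 = 70. total_sold = 2
  Event 3 (sale 15): sell min(15,70)=15. stock: 70 - 15 = 55. total_sold = 17
  Event 4 (restock 12): 55 + 12 = 67
  Event 5 (restock 28): 67 + 28 = 95
  Event 6 (restock 29): 95 + 29 = 124
  Event 7 (sale 21): sell min(21,124)=21. stock: 124 - 21 = 103. total_sold = 38
  Event 8 (return 5): 103 + 5 = 108
  Event 9 (sale 10): sell min(10,108)=10. stock: 108 - 10 = 98. total_sold = 48
  Event 10 (restock 22): 98 + 22 = 120
Final: stock = 120, total_sold = 48

Checking against threshold 5:
  After event 1: stock=72 > 5
  After event 2: stock=70 > 5
  After event 3: stock=55 > 5
  After event 4: stock=67 > 5
  After event 5: stock=95 > 5
  After event 6: stock=124 > 5
  After event 7: stock=103 > 5
  After event 8: stock=108 > 5
  After event 9: stock=98 > 5
  After event 10: stock=120 > 5
Alert events: []. Count = 0

Answer: 0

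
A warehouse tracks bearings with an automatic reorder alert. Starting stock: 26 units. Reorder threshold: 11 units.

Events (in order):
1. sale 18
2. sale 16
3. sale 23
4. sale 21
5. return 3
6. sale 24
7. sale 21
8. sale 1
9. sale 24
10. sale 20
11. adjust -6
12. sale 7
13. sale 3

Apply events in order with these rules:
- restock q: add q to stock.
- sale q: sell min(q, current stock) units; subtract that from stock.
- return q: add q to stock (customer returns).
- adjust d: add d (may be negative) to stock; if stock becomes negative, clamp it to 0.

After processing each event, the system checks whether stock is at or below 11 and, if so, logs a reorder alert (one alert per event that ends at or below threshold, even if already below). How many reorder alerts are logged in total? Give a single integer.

Answer: 13

Derivation:
Processing events:
Start: stock = 26
  Event 1 (sale 18): sell min(18,26)=18. stock: 26 - 18 = 8. total_sold = 18
  Event 2 (sale 16): sell min(16,8)=8. stock: 8 - 8 = 0. total_sold = 26
  Event 3 (sale 23): sell min(23,0)=0. stock: 0 - 0 = 0. total_sold = 26
  Event 4 (sale 21): sell min(21,0)=0. stock: 0 - 0 = 0. total_sold = 26
  Event 5 (return 3): 0 + 3 = 3
  Event 6 (sale 24): sell min(24,3)=3. stock: 3 - 3 = 0. total_sold = 29
  Event 7 (sale 21): sell min(21,0)=0. stock: 0 - 0 = 0. total_sold = 29
  Event 8 (sale 1): sell min(1,0)=0. stock: 0 - 0 = 0. total_sold = 29
  Event 9 (sale 24): sell min(24,0)=0. stock: 0 - 0 = 0. total_sold = 29
  Event 10 (sale 20): sell min(20,0)=0. stock: 0 - 0 = 0. total_sold = 29
  Event 11 (adjust -6): 0 + -6 = 0 (clamped to 0)
  Event 12 (sale 7): sell min(7,0)=0. stock: 0 - 0 = 0. total_sold = 29
  Event 13 (sale 3): sell min(3,0)=0. stock: 0 - 0 = 0. total_sold = 29
Final: stock = 0, total_sold = 29

Checking against threshold 11:
  After event 1: stock=8 <= 11 -> ALERT
  After event 2: stock=0 <= 11 -> ALERT
  After event 3: stock=0 <= 11 -> ALERT
  After event 4: stock=0 <= 11 -> ALERT
  After event 5: stock=3 <= 11 -> ALERT
  After event 6: stock=0 <= 11 -> ALERT
  After event 7: stock=0 <= 11 -> ALERT
  After event 8: stock=0 <= 11 -> ALERT
  After event 9: stock=0 <= 11 -> ALERT
  After event 10: stock=0 <= 11 -> ALERT
  After event 11: stock=0 <= 11 -> ALERT
  After event 12: stock=0 <= 11 -> ALERT
  After event 13: stock=0 <= 11 -> ALERT
Alert events: [1, 2, 3, 4, 5, 6, 7, 8, 9, 10, 11, 12, 13]. Count = 13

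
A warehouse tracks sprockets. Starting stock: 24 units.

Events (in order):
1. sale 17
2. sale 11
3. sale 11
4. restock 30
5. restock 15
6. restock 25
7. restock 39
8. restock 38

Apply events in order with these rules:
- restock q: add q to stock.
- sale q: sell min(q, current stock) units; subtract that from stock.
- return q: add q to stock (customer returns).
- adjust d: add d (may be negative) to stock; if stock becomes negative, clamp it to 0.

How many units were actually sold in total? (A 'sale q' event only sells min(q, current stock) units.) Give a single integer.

Answer: 24

Derivation:
Processing events:
Start: stock = 24
  Event 1 (sale 17): sell min(17,24)=17. stock: 24 - 17 = 7. total_sold = 17
  Event 2 (sale 11): sell min(11,7)=7. stock: 7 - 7 = 0. total_sold = 24
  Event 3 (sale 11): sell min(11,0)=0. stock: 0 - 0 = 0. total_sold = 24
  Event 4 (restock 30): 0 + 30 = 30
  Event 5 (restock 15): 30 + 15 = 45
  Event 6 (restock 25): 45 + 25 = 70
  Event 7 (restock 39): 70 + 39 = 109
  Event 8 (restock 38): 109 + 38 = 147
Final: stock = 147, total_sold = 24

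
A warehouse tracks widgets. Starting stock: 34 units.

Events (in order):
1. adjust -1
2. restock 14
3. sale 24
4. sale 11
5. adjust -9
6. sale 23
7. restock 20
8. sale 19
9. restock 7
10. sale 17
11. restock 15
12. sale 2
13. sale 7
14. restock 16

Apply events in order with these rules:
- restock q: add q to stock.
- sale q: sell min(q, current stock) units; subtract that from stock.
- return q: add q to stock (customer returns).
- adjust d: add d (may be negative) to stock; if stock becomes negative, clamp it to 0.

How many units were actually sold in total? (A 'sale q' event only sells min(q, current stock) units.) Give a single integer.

Processing events:
Start: stock = 34
  Event 1 (adjust -1): 34 + -1 = 33
  Event 2 (restock 14): 33 + 14 = 47
  Event 3 (sale 24): sell min(24,47)=24. stock: 47 - 24 = 23. total_sold = 24
  Event 4 (sale 11): sell min(11,23)=11. stock: 23 - 11 = 12. total_sold = 35
  Event 5 (adjust -9): 12 + -9 = 3
  Event 6 (sale 23): sell min(23,3)=3. stock: 3 - 3 = 0. total_sold = 38
  Event 7 (restock 20): 0 + 20 = 20
  Event 8 (sale 19): sell min(19,20)=19. stock: 20 - 19 = 1. total_sold = 57
  Event 9 (restock 7): 1 + 7 = 8
  Event 10 (sale 17): sell min(17,8)=8. stock: 8 - 8 = 0. total_sold = 65
  Event 11 (restock 15): 0 + 15 = 15
  Event 12 (sale 2): sell min(2,15)=2. stock: 15 - 2 = 13. total_sold = 67
  Event 13 (sale 7): sell min(7,13)=7. stock: 13 - 7 = 6. total_sold = 74
  Event 14 (restock 16): 6 + 16 = 22
Final: stock = 22, total_sold = 74

Answer: 74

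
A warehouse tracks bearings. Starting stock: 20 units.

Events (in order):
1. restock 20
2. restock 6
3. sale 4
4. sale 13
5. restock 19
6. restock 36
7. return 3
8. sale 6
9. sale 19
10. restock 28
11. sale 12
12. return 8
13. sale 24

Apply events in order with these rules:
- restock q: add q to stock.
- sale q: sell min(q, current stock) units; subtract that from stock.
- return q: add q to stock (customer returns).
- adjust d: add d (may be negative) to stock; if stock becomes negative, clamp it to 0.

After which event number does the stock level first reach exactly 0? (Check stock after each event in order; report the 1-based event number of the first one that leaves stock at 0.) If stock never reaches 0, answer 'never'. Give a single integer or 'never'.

Answer: never

Derivation:
Processing events:
Start: stock = 20
  Event 1 (restock 20): 20 + 20 = 40
  Event 2 (restock 6): 40 + 6 = 46
  Event 3 (sale 4): sell min(4,46)=4. stock: 46 - 4 = 42. total_sold = 4
  Event 4 (sale 13): sell min(13,42)=13. stock: 42 - 13 = 29. total_sold = 17
  Event 5 (restock 19): 29 + 19 = 48
  Event 6 (restock 36): 48 + 36 = 84
  Event 7 (return 3): 84 + 3 = 87
  Event 8 (sale 6): sell min(6,87)=6. stock: 87 - 6 = 81. total_sold = 23
  Event 9 (sale 19): sell min(19,81)=19. stock: 81 - 19 = 62. total_sold = 42
  Event 10 (restock 28): 62 + 28 = 90
  Event 11 (sale 12): sell min(12,90)=12. stock: 90 - 12 = 78. total_sold = 54
  Event 12 (return 8): 78 + 8 = 86
  Event 13 (sale 24): sell min(24,86)=24. stock: 86 - 24 = 62. total_sold = 78
Final: stock = 62, total_sold = 78

Stock never reaches 0.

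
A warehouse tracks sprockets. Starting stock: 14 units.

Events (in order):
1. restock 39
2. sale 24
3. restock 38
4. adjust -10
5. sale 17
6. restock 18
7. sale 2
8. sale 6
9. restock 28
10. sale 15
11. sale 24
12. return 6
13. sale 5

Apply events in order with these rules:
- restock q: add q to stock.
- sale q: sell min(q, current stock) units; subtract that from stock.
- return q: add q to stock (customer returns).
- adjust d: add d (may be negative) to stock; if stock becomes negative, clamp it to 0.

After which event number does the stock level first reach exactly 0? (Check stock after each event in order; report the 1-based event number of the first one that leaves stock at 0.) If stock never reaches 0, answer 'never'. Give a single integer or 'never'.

Processing events:
Start: stock = 14
  Event 1 (restock 39): 14 + 39 = 53
  Event 2 (sale 24): sell min(24,53)=24. stock: 53 - 24 = 29. total_sold = 24
  Event 3 (restock 38): 29 + 38 = 67
  Event 4 (adjust -10): 67 + -10 = 57
  Event 5 (sale 17): sell min(17,57)=17. stock: 57 - 17 = 40. total_sold = 41
  Event 6 (restock 18): 40 + 18 = 58
  Event 7 (sale 2): sell min(2,58)=2. stock: 58 - 2 = 56. total_sold = 43
  Event 8 (sale 6): sell min(6,56)=6. stock: 56 - 6 = 50. total_sold = 49
  Event 9 (restock 28): 50 + 28 = 78
  Event 10 (sale 15): sell min(15,78)=15. stock: 78 - 15 = 63. total_sold = 64
  Event 11 (sale 24): sell min(24,63)=24. stock: 63 - 24 = 39. total_sold = 88
  Event 12 (return 6): 39 + 6 = 45
  Event 13 (sale 5): sell min(5,45)=5. stock: 45 - 5 = 40. total_sold = 93
Final: stock = 40, total_sold = 93

Stock never reaches 0.

Answer: never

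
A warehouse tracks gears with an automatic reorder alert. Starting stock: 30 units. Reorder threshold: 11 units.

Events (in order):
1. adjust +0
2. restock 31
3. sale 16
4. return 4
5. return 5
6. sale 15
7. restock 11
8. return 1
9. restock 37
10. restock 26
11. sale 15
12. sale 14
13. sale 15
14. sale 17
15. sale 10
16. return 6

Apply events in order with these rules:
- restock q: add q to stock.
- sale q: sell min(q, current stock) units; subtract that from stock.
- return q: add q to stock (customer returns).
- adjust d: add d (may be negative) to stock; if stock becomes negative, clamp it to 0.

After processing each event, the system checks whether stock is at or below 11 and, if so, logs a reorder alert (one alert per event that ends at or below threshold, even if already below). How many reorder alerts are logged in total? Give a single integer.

Processing events:
Start: stock = 30
  Event 1 (adjust +0): 30 + 0 = 30
  Event 2 (restock 31): 30 + 31 = 61
  Event 3 (sale 16): sell min(16,61)=16. stock: 61 - 16 = 45. total_sold = 16
  Event 4 (return 4): 45 + 4 = 49
  Event 5 (return 5): 49 + 5 = 54
  Event 6 (sale 15): sell min(15,54)=15. stock: 54 - 15 = 39. total_sold = 31
  Event 7 (restock 11): 39 + 11 = 50
  Event 8 (return 1): 50 + 1 = 51
  Event 9 (restock 37): 51 + 37 = 88
  Event 10 (restock 26): 88 + 26 = 114
  Event 11 (sale 15): sell min(15,114)=15. stock: 114 - 15 = 99. total_sold = 46
  Event 12 (sale 14): sell min(14,99)=14. stock: 99 - 14 = 85. total_sold = 60
  Event 13 (sale 15): sell min(15,85)=15. stock: 85 - 15 = 70. total_sold = 75
  Event 14 (sale 17): sell min(17,70)=17. stock: 70 - 17 = 53. total_sold = 92
  Event 15 (sale 10): sell min(10,53)=10. stock: 53 - 10 = 43. total_sold = 102
  Event 16 (return 6): 43 + 6 = 49
Final: stock = 49, total_sold = 102

Checking against threshold 11:
  After event 1: stock=30 > 11
  After event 2: stock=61 > 11
  After event 3: stock=45 > 11
  After event 4: stock=49 > 11
  After event 5: stock=54 > 11
  After event 6: stock=39 > 11
  After event 7: stock=50 > 11
  After event 8: stock=51 > 11
  After event 9: stock=88 > 11
  After event 10: stock=114 > 11
  After event 11: stock=99 > 11
  After event 12: stock=85 > 11
  After event 13: stock=70 > 11
  After event 14: stock=53 > 11
  After event 15: stock=43 > 11
  After event 16: stock=49 > 11
Alert events: []. Count = 0

Answer: 0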